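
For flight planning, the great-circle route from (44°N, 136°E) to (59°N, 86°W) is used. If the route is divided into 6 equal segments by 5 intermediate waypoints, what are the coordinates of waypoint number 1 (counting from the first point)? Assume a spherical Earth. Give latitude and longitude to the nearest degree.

≈ (55°N, 143°E)

The haversine formula gives a central angle δ ≈ 1.245 rad (71.3°) between the endpoints.
Interpolate at f = 1/6 with slerp weights a = sin((1−f)δ)/sin δ ≈ 0.909, b = sin(fδ)/sin δ ≈ 0.217.
p = a·p₁ + b·p₂ ≈ (-0.463, 0.342, 0.818); φ = arcsin(p_z) ≈ 54.86°, λ = atan2(p_y, p_x) ≈ 143.48°.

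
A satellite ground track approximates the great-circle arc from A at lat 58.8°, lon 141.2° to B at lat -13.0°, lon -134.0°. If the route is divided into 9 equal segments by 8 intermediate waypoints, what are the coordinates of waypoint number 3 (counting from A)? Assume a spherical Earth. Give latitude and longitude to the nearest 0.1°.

≈ lat 41.6°, lon -173.5°

Convert each endpoint to a unit vector on the sphere (x = cos φ cos λ, y = cos φ sin λ, z = sin φ).
The central angle between the endpoints is δ = arccos(p₁·p₂) ≈ 1.718 rad (98.4°).
Interpolate at f = 3/9 with slerp weights a = sin((1−f)δ)/sin δ ≈ 0.921, b = sin(fδ)/sin δ ≈ 0.548.
p = a·p₁ + b·p₂ ≈ (-0.743, -0.085, 0.664); φ = arcsin(p_z) ≈ 41.64°, λ = atan2(p_y, p_x) ≈ -173.46°.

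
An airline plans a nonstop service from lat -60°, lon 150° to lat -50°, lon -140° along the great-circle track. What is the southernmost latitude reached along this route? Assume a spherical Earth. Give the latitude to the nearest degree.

≈ -62°

The great circle lies in the plane with unit normal n̂ = (p₁ × p₂)/|p₁ × p₂|.
Here n̂_z ≈ +0.476; the vertex latitude is φ_max = arccos|n̂_z| ≈ 61.6°.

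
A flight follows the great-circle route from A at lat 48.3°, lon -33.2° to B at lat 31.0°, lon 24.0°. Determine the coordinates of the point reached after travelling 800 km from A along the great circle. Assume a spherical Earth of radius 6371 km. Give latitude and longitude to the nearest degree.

Write both endpoints as unit vectors p₁, p₂ with components (cos φ cos λ, cos φ sin λ, sin φ).
The central angle between the endpoints is δ = arccos(p₁·p₂) ≈ 0.805 rad (46.1°). The total great-circle distance is δ·R ≈ 0.805 × 6371 ≈ 5126 km, so the target fraction is f = 800/5126 ≈ 0.156.
Interpolate at f ≈ 0.156 with slerp weights a = sin((1−f)δ)/sin δ ≈ 0.872, b = sin(fδ)/sin δ ≈ 0.174.
p = a·p₁ + b·p₂ ≈ (0.621, -0.257, 0.740); φ = arcsin(p_z) ≈ 47.76°, λ = atan2(p_y, p_x) ≈ -22.46°.

≈ lat 48°, lon -22°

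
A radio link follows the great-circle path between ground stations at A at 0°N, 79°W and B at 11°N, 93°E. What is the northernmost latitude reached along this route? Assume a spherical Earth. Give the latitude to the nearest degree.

The great circle lies in the plane with unit normal n̂ = (p₁ × p₂)/|p₁ × p₂|.
Here n̂_z ≈ +0.582; the vertex latitude is φ_max = arccos|n̂_z| ≈ 54.4°.
Check via Clairaut: cos φ_max = |cos φ₁| · sin C = cos(0.0°)·sin(35.6°) ≈ 0.582, again giving ≈ 54.4°.

≈ 54°N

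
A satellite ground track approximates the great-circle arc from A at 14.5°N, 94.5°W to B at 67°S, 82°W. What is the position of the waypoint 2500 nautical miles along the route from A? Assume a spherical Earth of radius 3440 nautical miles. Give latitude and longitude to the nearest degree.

≈ 27°S, 91°W

Convert each endpoint to a unit vector on the sphere (x = cos φ cos λ, y = cos φ sin λ, z = sin φ).
The central angle between the endpoints is δ = arccos(p₁·p₂) ≈ 1.432 rad (82.0°). The total great-circle distance is δ·R ≈ 1.432 × 3440 ≈ 4924 nmi, so the target fraction is f = 2500/4924 ≈ 0.508.
Interpolate at f ≈ 0.508 with slerp weights a = sin((1−f)δ)/sin δ ≈ 0.654, b = sin(fδ)/sin δ ≈ 0.671.
p = a·p₁ + b·p₂ ≈ (-0.013, -0.891, -0.454); φ = arcsin(p_z) ≈ -26.99°, λ = atan2(p_y, p_x) ≈ -90.85°.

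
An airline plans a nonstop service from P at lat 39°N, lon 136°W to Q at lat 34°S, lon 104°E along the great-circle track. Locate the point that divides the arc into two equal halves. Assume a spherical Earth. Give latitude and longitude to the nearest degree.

≈ lat 5°N, lon 161°E

Convert each endpoint to a unit vector on the sphere (x = cos φ cos λ, y = cos φ sin λ, z = sin φ).
The central angle between the endpoints is δ = arccos(p₁·p₂) ≈ 2.310 rad (132.4°).
Interpolate at f = 1/2 with slerp weights a = sin((1−f)δ)/sin δ ≈ 1.239, b = sin(fδ)/sin δ ≈ 1.239.
p = a·p₁ + b·p₂ ≈ (-0.941, 0.328, 0.087); φ = arcsin(p_z) ≈ 4.98°, λ = atan2(p_y, p_x) ≈ 160.80°.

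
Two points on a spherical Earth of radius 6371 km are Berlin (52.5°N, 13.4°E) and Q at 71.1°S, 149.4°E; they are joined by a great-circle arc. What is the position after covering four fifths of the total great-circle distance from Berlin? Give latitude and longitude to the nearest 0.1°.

≈ 60.6°S, 72.4°E

From cos δ = sin φ₁ sin φ₂ + cos φ₁ cos φ₂ cos Δλ, the central angle is δ ≈ 2.673 rad (153.2°).
Interpolate at f = 4/5 with slerp weights a = sin((1−f)δ)/sin δ ≈ 1.129, b = sin(fδ)/sin δ ≈ 1.868.
p = a·p₁ + b·p₂ ≈ (0.148, 0.467, -0.872); φ = arcsin(p_z) ≈ -60.64°, λ = atan2(p_y, p_x) ≈ 72.44°.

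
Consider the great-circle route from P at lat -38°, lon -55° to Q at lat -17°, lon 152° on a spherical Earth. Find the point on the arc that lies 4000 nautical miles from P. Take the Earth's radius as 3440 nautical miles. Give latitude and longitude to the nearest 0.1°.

Write both endpoints as unit vectors p₁, p₂ with components (cos φ cos λ, cos φ sin λ, sin φ).
The central angle between the endpoints is δ = arccos(p₁·p₂) ≈ 2.085 rad (119.4°). The total great-circle distance is δ·R ≈ 2.085 × 3440 ≈ 7171 nmi, so the target fraction is f = 4000/7171 ≈ 0.558.
Interpolate at f ≈ 0.558 with slerp weights a = sin((1−f)δ)/sin δ ≈ 0.915, b = sin(fδ)/sin δ ≈ 1.054.
p = a·p₁ + b·p₂ ≈ (-0.476, -0.117, -0.871); φ = arcsin(p_z) ≈ -60.61°, λ = atan2(p_y, p_x) ≈ -166.17°.

≈ lat -60.6°, lon -166.2°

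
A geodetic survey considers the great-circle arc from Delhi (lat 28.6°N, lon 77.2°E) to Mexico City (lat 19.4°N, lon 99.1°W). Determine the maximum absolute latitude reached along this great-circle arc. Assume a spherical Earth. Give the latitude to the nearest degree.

The great circle lies in the plane with unit normal n̂ = (p₁ × p₂)/|p₁ × p₂|.
Here n̂_z ≈ -0.072; the vertex latitude is φ_max = arccos|n̂_z| ≈ 85.9°.
Check via Clairaut: cos φ_max = |cos φ₁| · sin C = cos(28.6°)·sin(4.7°) ≈ 0.072, again giving ≈ 85.9°.

≈ 86°N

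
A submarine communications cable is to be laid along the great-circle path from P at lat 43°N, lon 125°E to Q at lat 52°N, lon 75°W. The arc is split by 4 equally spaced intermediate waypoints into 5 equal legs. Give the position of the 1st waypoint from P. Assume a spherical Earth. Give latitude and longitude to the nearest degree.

≈ lat 59°N, lon 132°E

The haversine formula gives a central angle δ ≈ 1.456 rad (83.4°) between the endpoints.
Interpolate at f = 1/5 with slerp weights a = sin((1−f)δ)/sin δ ≈ 0.925, b = sin(fδ)/sin δ ≈ 0.289.
p = a·p₁ + b·p₂ ≈ (-0.342, 0.382, 0.859); φ = arcsin(p_z) ≈ 59.15°, λ = atan2(p_y, p_x) ≈ 131.82°.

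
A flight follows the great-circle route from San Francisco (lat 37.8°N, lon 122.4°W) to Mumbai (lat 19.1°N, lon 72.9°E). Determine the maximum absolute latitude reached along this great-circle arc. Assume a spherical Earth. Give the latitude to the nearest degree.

≈ 77°N

The great circle lies in the plane with unit normal n̂ = (p₁ × p₂)/|p₁ × p₂|.
Here n̂_z ≈ -0.231; the vertex latitude is φ_max = arccos|n̂_z| ≈ 76.7°.
Check via Clairaut: cos φ_max = |cos φ₁| · sin C = cos(37.8°)·sin(17.0°) ≈ 0.231, again giving ≈ 76.7°.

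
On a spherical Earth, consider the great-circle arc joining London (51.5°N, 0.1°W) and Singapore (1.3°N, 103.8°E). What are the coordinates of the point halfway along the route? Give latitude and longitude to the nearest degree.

≈ 38°N, 68°E

Write both endpoints as unit vectors p₁, p₂ with components (cos φ cos λ, cos φ sin λ, sin φ).
The central angle between the endpoints is δ = arccos(p₁·p₂) ≈ 1.703 rad (97.6°).
Interpolate at f = 1/2 with slerp weights a = sin((1−f)δ)/sin δ ≈ 0.759, b = sin(fδ)/sin δ ≈ 0.759.
p = a·p₁ + b·p₂ ≈ (0.291, 0.736, 0.611); φ = arcsin(p_z) ≈ 37.67°, λ = atan2(p_y, p_x) ≈ 68.40°.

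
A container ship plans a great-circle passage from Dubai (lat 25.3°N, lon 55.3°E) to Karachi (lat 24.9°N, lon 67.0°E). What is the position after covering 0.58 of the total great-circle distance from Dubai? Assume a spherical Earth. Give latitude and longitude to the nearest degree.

≈ lat 25°N, lon 62°E

Convert each endpoint to a unit vector on the sphere (x = cos φ cos λ, y = cos φ sin λ, z = sin φ).
The central angle between the endpoints is δ = arccos(p₁·p₂) ≈ 0.185 rad (10.6°).
Interpolate at f = 0.58 with slerp weights a = sin((1−f)δ)/sin δ ≈ 0.422, b = sin(fδ)/sin δ ≈ 0.582.
p = a·p₁ + b·p₂ ≈ (0.424, 0.800, 0.425); φ = arcsin(p_z) ≈ 25.18°, λ = atan2(p_y, p_x) ≈ 62.10°.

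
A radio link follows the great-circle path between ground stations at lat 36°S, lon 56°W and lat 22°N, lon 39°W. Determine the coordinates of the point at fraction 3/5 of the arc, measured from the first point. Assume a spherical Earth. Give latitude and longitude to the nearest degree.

≈ lat 1°S, lon 45°W

Write both endpoints as unit vectors p₁, p₂ with components (cos φ cos λ, cos φ sin λ, sin φ).
The central angle between the endpoints is δ = arccos(p₁·p₂) ≈ 1.050 rad (60.2°).
Interpolate at f = 3/5 with slerp weights a = sin((1−f)δ)/sin δ ≈ 0.470, b = sin(fδ)/sin δ ≈ 0.679.
p = a·p₁ + b·p₂ ≈ (0.702, -0.712, -0.022); φ = arcsin(p_z) ≈ -1.25°, λ = atan2(p_y, p_x) ≈ -45.39°.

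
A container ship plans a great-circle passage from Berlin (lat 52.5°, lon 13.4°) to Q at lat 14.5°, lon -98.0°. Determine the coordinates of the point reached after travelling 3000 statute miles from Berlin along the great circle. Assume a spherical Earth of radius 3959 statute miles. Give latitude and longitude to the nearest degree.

Write both endpoints as unit vectors p₁, p₂ with components (cos φ cos λ, cos φ sin λ, sin φ).
The central angle between the endpoints is δ = arccos(p₁·p₂) ≈ 1.587 rad (90.9°). The total great-circle distance is δ·R ≈ 1.587 × 3959 ≈ 6284 mi, so the target fraction is f = 3000/6284 ≈ 0.477.
Interpolate at f ≈ 0.477 with slerp weights a = sin((1−f)δ)/sin δ ≈ 0.738, b = sin(fδ)/sin δ ≈ 0.687.
p = a·p₁ + b·p₂ ≈ (0.344, -0.555, 0.757); φ = arcsin(p_z) ≈ 49.23°, λ = atan2(p_y, p_x) ≈ -58.19°.

≈ lat 49°, lon -58°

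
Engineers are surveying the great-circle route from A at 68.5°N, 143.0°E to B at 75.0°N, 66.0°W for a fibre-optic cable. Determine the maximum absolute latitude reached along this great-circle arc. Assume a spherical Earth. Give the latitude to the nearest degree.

The great circle lies in the plane with unit normal n̂ = (p₁ × p₂)/|p₁ × p₂|.
Here n̂_z ≈ +0.080; the vertex latitude is φ_max = arccos|n̂_z| ≈ 85.4°.
Check via Clairaut: cos φ_max = |cos φ₁| · sin C = cos(68.5°)·sin(12.5°) ≈ 0.080, again giving ≈ 85.4°.

≈ 85°N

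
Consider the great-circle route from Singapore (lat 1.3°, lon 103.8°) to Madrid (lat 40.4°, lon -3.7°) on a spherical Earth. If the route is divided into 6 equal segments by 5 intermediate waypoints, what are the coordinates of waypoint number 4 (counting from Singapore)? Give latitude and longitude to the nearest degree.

From cos δ = sin φ₁ sin φ₂ + cos φ₁ cos φ₂ cos Δλ, the central angle is δ ≈ 1.787 rad (102.4°).
Interpolate at f = 4/6 with slerp weights a = sin((1−f)δ)/sin δ ≈ 0.574, b = sin(fδ)/sin δ ≈ 0.951.
p = a·p₁ + b·p₂ ≈ (0.586, 0.511, 0.629); φ = arcsin(p_z) ≈ 39.00°, λ = atan2(p_y, p_x) ≈ 41.10°.

≈ lat 39°, lon 41°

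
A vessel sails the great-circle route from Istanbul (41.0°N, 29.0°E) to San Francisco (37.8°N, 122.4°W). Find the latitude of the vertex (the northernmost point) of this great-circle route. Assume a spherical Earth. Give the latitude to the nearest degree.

≈ 73°N

The great circle lies in the plane with unit normal n̂ = (p₁ × p₂)/|p₁ × p₂|.
Here n̂_z ≈ -0.288; the vertex latitude is φ_max = arccos|n̂_z| ≈ 73.3°.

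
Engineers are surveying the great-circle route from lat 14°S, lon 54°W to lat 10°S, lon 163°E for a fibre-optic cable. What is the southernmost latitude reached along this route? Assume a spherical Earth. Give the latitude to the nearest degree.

≈ 34°S

The great circle lies in the plane with unit normal n̂ = (p₁ × p₂)/|p₁ × p₂|.
Here n̂_z ≈ -0.830; the vertex latitude is φ_max = arccos|n̂_z| ≈ 33.9°.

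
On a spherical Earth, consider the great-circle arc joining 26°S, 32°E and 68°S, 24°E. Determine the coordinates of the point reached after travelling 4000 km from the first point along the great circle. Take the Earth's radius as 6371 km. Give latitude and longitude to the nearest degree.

Convert each endpoint to a unit vector on the sphere (x = cos φ cos λ, y = cos φ sin λ, z = sin φ).
The central angle between the endpoints is δ = arccos(p₁·p₂) ≈ 0.738 rad (42.3°). The total great-circle distance is δ·R ≈ 0.738 × 6371 ≈ 4701 km, so the target fraction is f = 4000/4701 ≈ 0.851.
Interpolate at f ≈ 0.851 with slerp weights a = sin((1−f)δ)/sin δ ≈ 0.163, b = sin(fδ)/sin δ ≈ 0.873.
p = a·p₁ + b·p₂ ≈ (0.423, 0.211, -0.881); φ = arcsin(p_z) ≈ -61.78°, λ = atan2(p_y, p_x) ≈ 26.48°.

≈ 62°S, 26°E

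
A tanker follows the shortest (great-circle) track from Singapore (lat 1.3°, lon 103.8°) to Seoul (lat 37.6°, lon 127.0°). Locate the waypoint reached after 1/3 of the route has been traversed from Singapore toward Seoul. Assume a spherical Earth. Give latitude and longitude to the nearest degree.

Write both endpoints as unit vectors p₁, p₂ with components (cos φ cos λ, cos φ sin λ, sin φ).
The central angle between the endpoints is δ = arccos(p₁·p₂) ≈ 0.735 rad (42.1°).
Interpolate at f = 1/3 with slerp weights a = sin((1−f)δ)/sin δ ≈ 0.702, b = sin(fδ)/sin δ ≈ 0.362.
p = a·p₁ + b·p₂ ≈ (-0.340, 0.910, 0.237); φ = arcsin(p_z) ≈ 13.69°, λ = atan2(p_y, p_x) ≈ 110.47°.

≈ lat 14°, lon 110°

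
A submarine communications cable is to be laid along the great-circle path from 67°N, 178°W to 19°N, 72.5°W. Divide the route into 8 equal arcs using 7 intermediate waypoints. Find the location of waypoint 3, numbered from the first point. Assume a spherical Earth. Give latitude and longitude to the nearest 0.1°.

Convert each endpoint to a unit vector on the sphere (x = cos φ cos λ, y = cos φ sin λ, z = sin φ).
The central angle between the endpoints is δ = arccos(p₁·p₂) ≈ 1.368 rad (78.4°).
Interpolate at f = 3/8 with slerp weights a = sin((1−f)δ)/sin δ ≈ 0.770, b = sin(fδ)/sin δ ≈ 0.501.
p = a·p₁ + b·p₂ ≈ (-0.158, -0.462, 0.872); φ = arcsin(p_z) ≈ 60.74°, λ = atan2(p_y, p_x) ≈ -108.90°.

≈ 60.7°N, 108.9°W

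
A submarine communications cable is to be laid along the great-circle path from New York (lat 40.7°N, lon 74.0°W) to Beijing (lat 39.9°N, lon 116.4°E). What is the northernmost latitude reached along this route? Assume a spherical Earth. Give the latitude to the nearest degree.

The great circle lies in the plane with unit normal n̂ = (p₁ × p₂)/|p₁ × p₂|.
Here n̂_z ≈ -0.106; the vertex latitude is φ_max = arccos|n̂_z| ≈ 83.9°.
Check via Clairaut: cos φ_max = |cos φ₁| · sin C = cos(40.7°)·sin(8.1°) ≈ 0.106, again giving ≈ 83.9°.

≈ 84°N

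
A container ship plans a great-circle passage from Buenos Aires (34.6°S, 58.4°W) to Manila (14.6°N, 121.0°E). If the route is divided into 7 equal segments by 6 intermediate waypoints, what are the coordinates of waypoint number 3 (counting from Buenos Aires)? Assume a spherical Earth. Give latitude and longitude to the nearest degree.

Write both endpoints as unit vectors p₁, p₂ with components (cos φ cos λ, cos φ sin λ, sin φ).
The central angle between the endpoints is δ = arccos(p₁·p₂) ≈ 2.792 rad (160.0°).
Interpolate at f = 3/7 with slerp weights a = sin((1−f)δ)/sin δ ≈ 2.922, b = sin(fδ)/sin δ ≈ 2.721.
p = a·p₁ + b·p₂ ≈ (-0.096, 0.208, -0.973); φ = arcsin(p_z) ≈ -76.75°, λ = atan2(p_y, p_x) ≈ 114.69°.

≈ 77°S, 115°E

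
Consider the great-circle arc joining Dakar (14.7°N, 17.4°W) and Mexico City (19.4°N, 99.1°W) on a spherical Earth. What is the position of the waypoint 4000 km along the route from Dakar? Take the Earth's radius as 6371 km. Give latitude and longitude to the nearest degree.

From cos δ = sin φ₁ sin φ₂ + cos φ₁ cos φ₂ cos Δλ, the central angle is δ ≈ 1.353 rad (77.5°). The total great-circle distance is δ·R ≈ 1.353 × 6371 ≈ 8621 km, so the target fraction is f = 4000/8621 ≈ 0.464.
Interpolate at f ≈ 0.464 with slerp weights a = sin((1−f)δ)/sin δ ≈ 0.679, b = sin(fδ)/sin δ ≈ 0.602.
p = a·p₁ + b·p₂ ≈ (0.537, -0.757, 0.372); φ = arcsin(p_z) ≈ 21.85°, λ = atan2(p_y, p_x) ≈ -54.63°.

≈ 22°N, 55°W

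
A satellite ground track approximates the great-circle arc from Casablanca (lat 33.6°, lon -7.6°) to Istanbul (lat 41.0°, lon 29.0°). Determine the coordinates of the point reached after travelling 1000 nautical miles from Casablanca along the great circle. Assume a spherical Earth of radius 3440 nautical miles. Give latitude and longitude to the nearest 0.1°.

≈ lat 39.2°, lon 12.0°

From cos δ = sin φ₁ sin φ₂ + cos φ₁ cos φ₂ cos Δλ, the central angle is δ ≈ 0.520 rad (29.8°). The total great-circle distance is δ·R ≈ 0.520 × 3440 ≈ 1789 nmi, so the target fraction is f = 1000/1789 ≈ 0.559.
Interpolate at f ≈ 0.559 with slerp weights a = sin((1−f)δ)/sin δ ≈ 0.458, b = sin(fδ)/sin δ ≈ 0.577.
p = a·p₁ + b·p₂ ≈ (0.758, 0.161, 0.632); φ = arcsin(p_z) ≈ 39.17°, λ = atan2(p_y, p_x) ≈ 11.95°.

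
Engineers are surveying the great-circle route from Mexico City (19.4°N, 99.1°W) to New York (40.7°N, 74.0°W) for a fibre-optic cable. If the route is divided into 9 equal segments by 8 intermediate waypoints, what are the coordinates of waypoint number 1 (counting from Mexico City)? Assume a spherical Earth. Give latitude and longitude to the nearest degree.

≈ 22°N, 97°W

From cos δ = sin φ₁ sin φ₂ + cos φ₁ cos φ₂ cos Δλ, the central angle is δ ≈ 0.527 rad (30.2°).
Interpolate at f = 1/9 with slerp weights a = sin((1−f)δ)/sin δ ≈ 0.898, b = sin(fδ)/sin δ ≈ 0.116.
p = a·p₁ + b·p₂ ≈ (-0.110, -0.921, 0.374); φ = arcsin(p_z) ≈ 21.97°, λ = atan2(p_y, p_x) ≈ -96.79°.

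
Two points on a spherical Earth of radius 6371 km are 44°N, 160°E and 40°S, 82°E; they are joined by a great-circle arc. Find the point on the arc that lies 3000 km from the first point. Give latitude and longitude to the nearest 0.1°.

≈ 24.9°N, 136.6°E

Write both endpoints as unit vectors p₁, p₂ with components (cos φ cos λ, cos φ sin λ, sin φ).
The central angle between the endpoints is δ = arccos(p₁·p₂) ≈ 1.909 rad (109.4°). The total great-circle distance is δ·R ≈ 1.909 × 6371 ≈ 12163 km, so the target fraction is f = 3000/12163 ≈ 0.247.
Interpolate at f ≈ 0.247 with slerp weights a = sin((1−f)δ)/sin δ ≈ 1.051, b = sin(fδ)/sin δ ≈ 0.481.
p = a·p₁ + b·p₂ ≈ (-0.659, 0.623, 0.421); φ = arcsin(p_z) ≈ 24.89°, λ = atan2(p_y, p_x) ≈ 136.59°.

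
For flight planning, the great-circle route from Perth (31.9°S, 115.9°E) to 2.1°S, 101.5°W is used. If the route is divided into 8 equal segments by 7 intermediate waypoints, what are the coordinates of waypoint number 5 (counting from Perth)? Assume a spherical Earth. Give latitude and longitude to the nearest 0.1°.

≈ 35.2°S, 140.6°W

Write both endpoints as unit vectors p₁, p₂ with components (cos φ cos λ, cos φ sin λ, sin φ).
The central angle between the endpoints is δ = arccos(p₁·p₂) ≈ 2.284 rad (130.9°).
Interpolate at f = 5/8 with slerp weights a = sin((1−f)δ)/sin δ ≈ 1.000, b = sin(fδ)/sin δ ≈ 1.309.
p = a·p₁ + b·p₂ ≈ (-0.632, -0.519, -0.576); φ = arcsin(p_z) ≈ -35.18°, λ = atan2(p_y, p_x) ≈ -140.60°.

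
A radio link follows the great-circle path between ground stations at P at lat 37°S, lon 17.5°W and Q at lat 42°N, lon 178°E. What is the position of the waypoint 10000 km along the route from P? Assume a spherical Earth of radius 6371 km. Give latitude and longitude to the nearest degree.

Convert each endpoint to a unit vector on the sphere (x = cos φ cos λ, y = cos φ sin λ, z = sin φ).
The central angle between the endpoints is δ = arccos(p₁·p₂) ≈ 2.916 rad (167.1°). The total great-circle distance is δ·R ≈ 2.916 × 6371 ≈ 18576 km, so the target fraction is f = 10000/18576 ≈ 0.538.
Interpolate at f ≈ 0.538 with slerp weights a = sin((1−f)δ)/sin δ ≈ 4.354, b = sin(fδ)/sin δ ≈ 4.466.
p = a·p₁ + b·p₂ ≈ (-0.001, -0.930, 0.368); φ = arcsin(p_z) ≈ 21.60°, λ = atan2(p_y, p_x) ≈ -90.04°.

≈ lat 22°N, lon 90°W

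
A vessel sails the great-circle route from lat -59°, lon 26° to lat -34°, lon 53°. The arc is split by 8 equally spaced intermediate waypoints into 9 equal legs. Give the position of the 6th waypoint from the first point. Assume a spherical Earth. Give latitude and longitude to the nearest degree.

Convert each endpoint to a unit vector on the sphere (x = cos φ cos λ, y = cos φ sin λ, z = sin φ).
The central angle between the endpoints is δ = arccos(p₁·p₂) ≈ 0.536 rad (30.7°).
Interpolate at f = 6/9 with slerp weights a = sin((1−f)δ)/sin δ ≈ 0.348, b = sin(fδ)/sin δ ≈ 0.685.
p = a·p₁ + b·p₂ ≈ (0.503, 0.532, -0.681); φ = arcsin(p_z) ≈ -42.94°, λ = atan2(p_y, p_x) ≈ 46.62°.

≈ lat -43°, lon 47°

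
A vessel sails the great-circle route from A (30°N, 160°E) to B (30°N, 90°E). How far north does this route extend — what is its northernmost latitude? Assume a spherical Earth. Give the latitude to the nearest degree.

The great circle lies in the plane with unit normal n̂ = (p₁ × p₂)/|p₁ × p₂|.
Here n̂_z ≈ -0.817; the vertex latitude is φ_max = arccos|n̂_z| ≈ 35.2°.
Check via Clairaut: cos φ_max = |cos φ₁| · sin C = cos(30.0°)·sin(70.7°) ≈ 0.817, again giving ≈ 35.2°.

≈ 35°N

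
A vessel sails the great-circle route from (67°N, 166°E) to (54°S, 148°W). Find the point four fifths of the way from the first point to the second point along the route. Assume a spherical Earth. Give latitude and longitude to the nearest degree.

≈ (30°S, 158°W)

Convert each endpoint to a unit vector on the sphere (x = cos φ cos λ, y = cos φ sin λ, z = sin φ).
The central angle between the endpoints is δ = arccos(p₁·p₂) ≈ 2.196 rad (125.8°).
Interpolate at f = 4/5 with slerp weights a = sin((1−f)δ)/sin δ ≈ 0.524, b = sin(fδ)/sin δ ≈ 1.212.
p = a·p₁ + b·p₂ ≈ (-0.803, -0.328, -0.498); φ = arcsin(p_z) ≈ -29.86°, λ = atan2(p_y, p_x) ≈ -157.78°.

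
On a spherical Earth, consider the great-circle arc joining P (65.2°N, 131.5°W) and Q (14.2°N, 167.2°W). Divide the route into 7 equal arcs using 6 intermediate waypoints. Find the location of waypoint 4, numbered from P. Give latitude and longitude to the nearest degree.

Convert each endpoint to a unit vector on the sphere (x = cos φ cos λ, y = cos φ sin λ, z = sin φ).
The central angle between the endpoints is δ = arccos(p₁·p₂) ≈ 0.985 rad (56.4°).
Interpolate at f = 4/7 with slerp weights a = sin((1−f)δ)/sin δ ≈ 0.492, b = sin(fδ)/sin δ ≈ 0.640.
p = a·p₁ + b·p₂ ≈ (-0.742, -0.292, 0.603); φ = arcsin(p_z) ≈ 37.12°, λ = atan2(p_y, p_x) ≈ -158.52°.

≈ (37°N, 159°W)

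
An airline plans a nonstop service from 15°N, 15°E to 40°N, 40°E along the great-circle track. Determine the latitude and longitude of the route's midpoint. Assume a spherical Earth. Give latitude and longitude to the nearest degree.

Write both endpoints as unit vectors p₁, p₂ with components (cos φ cos λ, cos φ sin λ, sin φ).
The central angle between the endpoints is δ = arccos(p₁·p₂) ≈ 0.579 rad (33.2°).
Interpolate at f = 1/2 with slerp weights a = sin((1−f)δ)/sin δ ≈ 0.522, b = sin(fδ)/sin δ ≈ 0.522.
p = a·p₁ + b·p₂ ≈ (0.793, 0.387, 0.470); φ = arcsin(p_z) ≈ 28.06°, λ = atan2(p_y, p_x) ≈ 26.03°.

≈ 28°N, 26°E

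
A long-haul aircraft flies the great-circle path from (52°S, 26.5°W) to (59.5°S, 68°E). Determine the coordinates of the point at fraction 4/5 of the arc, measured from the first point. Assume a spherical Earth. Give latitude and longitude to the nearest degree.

≈ (64°S, 50°E)

Write both endpoints as unit vectors p₁, p₂ with components (cos φ cos λ, cos φ sin λ, sin φ).
The central angle between the endpoints is δ = arccos(p₁·p₂) ≈ 0.857 rad (49.1°).
Interpolate at f = 4/5 with slerp weights a = sin((1−f)δ)/sin δ ≈ 0.226, b = sin(fδ)/sin δ ≈ 0.838.
p = a·p₁ + b·p₂ ≈ (0.284, 0.332, -0.900); φ = arcsin(p_z) ≈ -64.10°, λ = atan2(p_y, p_x) ≈ 49.51°.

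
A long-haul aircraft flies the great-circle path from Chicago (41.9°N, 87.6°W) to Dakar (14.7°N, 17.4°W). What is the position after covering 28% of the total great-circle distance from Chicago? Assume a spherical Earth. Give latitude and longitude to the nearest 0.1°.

≈ (38.8°N, 63.8°W)

From cos δ = sin φ₁ sin φ₂ + cos φ₁ cos φ₂ cos Δλ, the central angle is δ ≈ 1.145 rad (65.6°).
Interpolate at f = 0.28 with slerp weights a = sin((1−f)δ)/sin δ ≈ 0.806, b = sin(fδ)/sin δ ≈ 0.346.
p = a·p₁ + b·p₂ ≈ (0.344, -0.700, 0.626); φ = arcsin(p_z) ≈ 38.76°, λ = atan2(p_y, p_x) ≈ -63.78°.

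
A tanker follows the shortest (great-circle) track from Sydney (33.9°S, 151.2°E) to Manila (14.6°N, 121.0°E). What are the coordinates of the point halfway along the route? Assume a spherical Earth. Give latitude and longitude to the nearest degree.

Write both endpoints as unit vectors p₁, p₂ with components (cos φ cos λ, cos φ sin λ, sin φ).
The central angle between the endpoints is δ = arccos(p₁·p₂) ≈ 0.984 rad (56.4°).
Interpolate at f = 1/2 with slerp weights a = sin((1−f)δ)/sin δ ≈ 0.567, b = sin(fδ)/sin δ ≈ 0.567.
p = a·p₁ + b·p₂ ≈ (-0.695, 0.697, -0.173); φ = arcsin(p_z) ≈ -9.99°, λ = atan2(p_y, p_x) ≈ 134.92°.

≈ 10°S, 135°E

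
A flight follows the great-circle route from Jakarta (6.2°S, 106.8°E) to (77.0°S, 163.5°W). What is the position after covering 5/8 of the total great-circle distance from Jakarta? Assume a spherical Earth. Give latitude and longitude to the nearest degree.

Convert each endpoint to a unit vector on the sphere (x = cos φ cos λ, y = cos φ sin λ, z = sin φ).
The central angle between the endpoints is δ = arccos(p₁·p₂) ≈ 1.464 rad (83.9°).
Interpolate at f = 5/8 with slerp weights a = sin((1−f)δ)/sin δ ≈ 0.525, b = sin(fδ)/sin δ ≈ 0.797.
p = a·p₁ + b·p₂ ≈ (-0.323, 0.449, -0.833); φ = arcsin(p_z) ≈ -56.45°, λ = atan2(p_y, p_x) ≈ 125.73°.

≈ (56°S, 126°E)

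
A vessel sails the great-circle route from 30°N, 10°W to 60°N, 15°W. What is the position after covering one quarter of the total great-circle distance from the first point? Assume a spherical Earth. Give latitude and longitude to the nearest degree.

≈ 38°N, 11°W

Convert each endpoint to a unit vector on the sphere (x = cos φ cos λ, y = cos φ sin λ, z = sin φ).
The central angle between the endpoints is δ = arccos(p₁·p₂) ≈ 0.527 rad (30.2°).
Interpolate at f = 1/4 with slerp weights a = sin((1−f)δ)/sin δ ≈ 0.766, b = sin(fδ)/sin δ ≈ 0.261.
p = a·p₁ + b·p₂ ≈ (0.779, -0.149, 0.609); φ = arcsin(p_z) ≈ 37.52°, λ = atan2(p_y, p_x) ≈ -10.82°.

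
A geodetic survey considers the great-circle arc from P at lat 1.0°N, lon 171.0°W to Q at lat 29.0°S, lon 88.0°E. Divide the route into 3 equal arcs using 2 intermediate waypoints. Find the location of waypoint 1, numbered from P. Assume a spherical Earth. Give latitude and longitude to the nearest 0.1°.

≈ lat 14.7°S, lon 159.3°E

Write both endpoints as unit vectors p₁, p₂ with components (cos φ cos λ, cos φ sin λ, sin φ).
The central angle between the endpoints is δ = arccos(p₁·p₂) ≈ 1.747 rad (100.1°).
Interpolate at f = 1/3 with slerp weights a = sin((1−f)δ)/sin δ ≈ 0.933, b = sin(fδ)/sin δ ≈ 0.559.
p = a·p₁ + b·p₂ ≈ (-0.904, 0.342, -0.255); φ = arcsin(p_z) ≈ -14.75°, λ = atan2(p_y, p_x) ≈ 159.27°.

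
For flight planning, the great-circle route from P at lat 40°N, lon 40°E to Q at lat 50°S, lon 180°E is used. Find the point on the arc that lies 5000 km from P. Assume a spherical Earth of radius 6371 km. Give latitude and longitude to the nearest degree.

Write both endpoints as unit vectors p₁, p₂ with components (cos φ cos λ, cos φ sin λ, sin φ).
The central angle between the endpoints is δ = arccos(p₁·p₂) ≈ 2.625 rad (150.4°). The total great-circle distance is δ·R ≈ 2.625 × 6371 ≈ 16725 km, so the target fraction is f = 5000/16725 ≈ 0.299.
Interpolate at f ≈ 0.299 with slerp weights a = sin((1−f)δ)/sin δ ≈ 1.952, b = sin(fδ)/sin δ ≈ 1.431.
p = a·p₁ + b·p₂ ≈ (0.226, 0.961, 0.158); φ = arcsin(p_z) ≈ 9.11°, λ = atan2(p_y, p_x) ≈ 76.79°.

≈ lat 9°N, lon 77°E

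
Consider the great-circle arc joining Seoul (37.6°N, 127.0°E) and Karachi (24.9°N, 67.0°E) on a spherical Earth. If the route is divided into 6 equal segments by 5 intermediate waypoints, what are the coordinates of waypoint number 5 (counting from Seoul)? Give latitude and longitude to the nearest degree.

Convert each endpoint to a unit vector on the sphere (x = cos φ cos λ, y = cos φ sin λ, z = sin φ).
The central angle between the endpoints is δ = arccos(p₁·p₂) ≈ 0.907 rad (52.0°).
Interpolate at f = 5/6 with slerp weights a = sin((1−f)δ)/sin δ ≈ 0.191, b = sin(fδ)/sin δ ≈ 0.871.
p = a·p₁ + b·p₂ ≈ (0.217, 0.848, 0.483); φ = arcsin(p_z) ≈ 28.90°, λ = atan2(p_y, p_x) ≈ 75.62°.

≈ 29°N, 76°E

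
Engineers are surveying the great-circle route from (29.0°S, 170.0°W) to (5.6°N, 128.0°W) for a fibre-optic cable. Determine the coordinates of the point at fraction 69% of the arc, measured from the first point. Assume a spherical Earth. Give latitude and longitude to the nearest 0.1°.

≈ (5.7°S, 140.0°W)

Convert each endpoint to a unit vector on the sphere (x = cos φ cos λ, y = cos φ sin λ, z = sin φ).
The central angle between the endpoints is δ = arccos(p₁·p₂) ≈ 0.928 rad (53.2°).
Interpolate at f = 0.69 with slerp weights a = sin((1−f)δ)/sin δ ≈ 0.354, b = sin(fδ)/sin δ ≈ 0.746.
p = a·p₁ + b·p₂ ≈ (-0.763, -0.639, -0.099); φ = arcsin(p_z) ≈ -5.68°, λ = atan2(p_y, p_x) ≈ -140.03°.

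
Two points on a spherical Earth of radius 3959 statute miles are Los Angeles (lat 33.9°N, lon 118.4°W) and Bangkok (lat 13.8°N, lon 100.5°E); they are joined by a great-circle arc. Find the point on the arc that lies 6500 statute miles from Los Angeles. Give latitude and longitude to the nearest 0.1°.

≈ lat 33.4°N, lon 118.5°E

Convert each endpoint to a unit vector on the sphere (x = cos φ cos λ, y = cos φ sin λ, z = sin φ).
The central angle between the endpoints is δ = arccos(p₁·p₂) ≈ 2.088 rad (119.6°). The total great-circle distance is δ·R ≈ 2.088 × 3959 ≈ 8266 mi, so the target fraction is f = 6500/8266 ≈ 0.786.
Interpolate at f ≈ 0.786 with slerp weights a = sin((1−f)δ)/sin δ ≈ 0.496, b = sin(fδ)/sin δ ≈ 1.147.
p = a·p₁ + b·p₂ ≈ (-0.399, 0.733, 0.550); φ = arcsin(p_z) ≈ 33.40°, λ = atan2(p_y, p_x) ≈ 118.54°.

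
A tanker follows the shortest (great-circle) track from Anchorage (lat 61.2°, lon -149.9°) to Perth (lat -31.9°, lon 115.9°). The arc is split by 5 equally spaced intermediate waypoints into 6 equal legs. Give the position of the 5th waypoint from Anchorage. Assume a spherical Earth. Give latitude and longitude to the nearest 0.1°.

From cos δ = sin φ₁ sin φ₂ + cos φ₁ cos φ₂ cos Δλ, the central angle is δ ≈ 2.086 rad (119.5°).
Interpolate at f = 5/6 with slerp weights a = sin((1−f)δ)/sin δ ≈ 0.392, b = sin(fδ)/sin δ ≈ 1.133.
p = a·p₁ + b·p₂ ≈ (-0.583, 0.771, -0.256); φ = arcsin(p_z) ≈ -14.81°, λ = atan2(p_y, p_x) ≈ 127.12°.

≈ lat -14.8°, lon 127.1°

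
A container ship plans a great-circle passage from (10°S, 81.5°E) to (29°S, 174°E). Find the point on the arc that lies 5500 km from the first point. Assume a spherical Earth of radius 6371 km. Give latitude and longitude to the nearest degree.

≈ (28°S, 131°E)

Convert each endpoint to a unit vector on the sphere (x = cos φ cos λ, y = cos φ sin λ, z = sin φ).
The central angle between the endpoints is δ = arccos(p₁·p₂) ≈ 1.524 rad (87.3°). The total great-circle distance is δ·R ≈ 1.524 × 6371 ≈ 9710 km, so the target fraction is f = 5500/9710 ≈ 0.566.
Interpolate at f ≈ 0.566 with slerp weights a = sin((1−f)δ)/sin δ ≈ 0.614, b = sin(fδ)/sin δ ≈ 0.761.
p = a·p₁ + b·p₂ ≈ (-0.572, 0.668, -0.476); φ = arcsin(p_z) ≈ -28.40°, λ = atan2(p_y, p_x) ≈ 130.59°.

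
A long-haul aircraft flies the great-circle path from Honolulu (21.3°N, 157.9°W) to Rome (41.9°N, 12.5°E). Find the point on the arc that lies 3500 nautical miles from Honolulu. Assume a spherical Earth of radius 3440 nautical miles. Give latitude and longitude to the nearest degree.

The haversine formula gives a central angle δ ≈ 2.028 rad (116.2°) between the endpoints. The total great-circle distance is δ·R ≈ 2.028 × 3440 ≈ 6975 nmi, so the target fraction is f = 3500/6975 ≈ 0.502.
Interpolate at f ≈ 0.502 with slerp weights a = sin((1−f)δ)/sin δ ≈ 0.944, b = sin(fδ)/sin δ ≈ 0.948.
p = a·p₁ + b·p₂ ≈ (-0.126, -0.178, 0.976); φ = arcsin(p_z) ≈ 77.41°, λ = atan2(p_y, p_x) ≈ -125.24°.

≈ 77°N, 125°W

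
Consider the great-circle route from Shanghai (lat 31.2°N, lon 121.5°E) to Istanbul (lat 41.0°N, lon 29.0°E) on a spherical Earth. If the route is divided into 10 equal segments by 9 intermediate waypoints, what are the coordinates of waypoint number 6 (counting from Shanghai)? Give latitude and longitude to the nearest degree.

Convert each endpoint to a unit vector on the sphere (x = cos φ cos λ, y = cos φ sin λ, z = sin φ).
The central angle between the endpoints is δ = arccos(p₁·p₂) ≈ 1.254 rad (71.8°).
Interpolate at f = 6/10 with slerp weights a = sin((1−f)δ)/sin δ ≈ 0.506, b = sin(fδ)/sin δ ≈ 0.719.
p = a·p₁ + b·p₂ ≈ (0.249, 0.632, 0.734); φ = arcsin(p_z) ≈ 47.21°, λ = atan2(p_y, p_x) ≈ 68.54°.

≈ lat 47°N, lon 69°E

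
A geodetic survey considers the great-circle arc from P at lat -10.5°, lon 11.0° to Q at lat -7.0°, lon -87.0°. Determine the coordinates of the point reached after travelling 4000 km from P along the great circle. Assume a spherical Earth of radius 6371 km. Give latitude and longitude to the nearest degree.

Convert each endpoint to a unit vector on the sphere (x = cos φ cos λ, y = cos φ sin λ, z = sin φ).
The central angle between the endpoints is δ = arccos(p₁·p₂) ≈ 1.685 rad (96.5°). The total great-circle distance is δ·R ≈ 1.685 × 6371 ≈ 10733 km, so the target fraction is f = 4000/10733 ≈ 0.373.
Interpolate at f ≈ 0.373 with slerp weights a = sin((1−f)δ)/sin δ ≈ 0.876, b = sin(fδ)/sin δ ≈ 0.591.
p = a·p₁ + b·p₂ ≈ (0.877, -0.422, -0.232); φ = arcsin(p_z) ≈ -13.40°, λ = atan2(p_y, p_x) ≈ -25.68°.

≈ lat -13°, lon -26°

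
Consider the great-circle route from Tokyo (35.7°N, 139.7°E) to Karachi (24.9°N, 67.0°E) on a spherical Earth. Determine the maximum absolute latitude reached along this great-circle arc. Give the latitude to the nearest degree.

≈ 37°N

The great circle lies in the plane with unit normal n̂ = (p₁ × p₂)/|p₁ × p₂|.
Here n̂_z ≈ -0.794; the vertex latitude is φ_max = arccos|n̂_z| ≈ 37.4°.
Check via Clairaut: cos φ_max = |cos φ₁| · sin C = cos(35.7°)·sin(78.0°) ≈ 0.794, again giving ≈ 37.4°.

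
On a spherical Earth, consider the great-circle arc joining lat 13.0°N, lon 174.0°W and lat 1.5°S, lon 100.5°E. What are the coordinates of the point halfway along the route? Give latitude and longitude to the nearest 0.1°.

From cos δ = sin φ₁ sin φ₂ + cos φ₁ cos φ₂ cos Δλ, the central angle is δ ≈ 1.500 rad (86.0°).
Interpolate at f = 1/2 with slerp weights a = sin((1−f)δ)/sin δ ≈ 0.683, b = sin(fδ)/sin δ ≈ 0.683.
p = a·p₁ + b·p₂ ≈ (-0.787, 0.602, 0.136); φ = arcsin(p_z) ≈ 7.81°, λ = atan2(p_y, p_x) ≈ 142.57°.

≈ lat 7.8°N, lon 142.6°E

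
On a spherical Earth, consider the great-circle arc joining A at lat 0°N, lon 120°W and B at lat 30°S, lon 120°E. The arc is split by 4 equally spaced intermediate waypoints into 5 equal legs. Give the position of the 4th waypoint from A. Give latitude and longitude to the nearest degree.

Write both endpoints as unit vectors p₁, p₂ with components (cos φ cos λ, cos φ sin λ, sin φ).
The central angle between the endpoints is δ = arccos(p₁·p₂) ≈ 2.019 rad (115.7°).
Interpolate at f = 4/5 with slerp weights a = sin((1−f)δ)/sin δ ≈ 0.436, b = sin(fδ)/sin δ ≈ 1.108.
p = a·p₁ + b·p₂ ≈ (-0.698, 0.454, -0.554); φ = arcsin(p_z) ≈ -33.65°, λ = atan2(p_y, p_x) ≈ 146.96°.

≈ lat 34°S, lon 147°E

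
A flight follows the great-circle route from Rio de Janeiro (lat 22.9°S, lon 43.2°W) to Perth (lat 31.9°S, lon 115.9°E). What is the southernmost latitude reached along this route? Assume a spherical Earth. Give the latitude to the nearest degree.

≈ 71°S

The great circle lies in the plane with unit normal n̂ = (p₁ × p₂)/|p₁ × p₂|.
Here n̂_z ≈ +0.328; the vertex latitude is φ_max = arccos|n̂_z| ≈ 70.9°.
Check via Clairaut: cos φ_max = |cos φ₁| · sin C = cos(22.9°)·sin(159.2°) ≈ 0.328, again giving ≈ 70.9°.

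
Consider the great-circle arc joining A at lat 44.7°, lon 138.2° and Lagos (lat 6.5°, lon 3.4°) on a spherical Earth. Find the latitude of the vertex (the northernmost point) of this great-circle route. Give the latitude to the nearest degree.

The great circle lies in the plane with unit normal n̂ = (p₁ × p₂)/|p₁ × p₂|.
Here n̂_z ≈ -0.552; the vertex latitude is φ_max = arccos|n̂_z| ≈ 56.5°.
Check via Clairaut: cos φ_max = |cos φ₁| · sin C = cos(44.7°)·sin(50.9°) ≈ 0.552, again giving ≈ 56.5°.

≈ 57°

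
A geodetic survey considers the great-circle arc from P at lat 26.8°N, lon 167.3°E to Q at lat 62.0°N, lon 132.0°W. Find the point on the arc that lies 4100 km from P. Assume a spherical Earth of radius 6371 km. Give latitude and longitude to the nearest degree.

≈ lat 55°N, lon 160°W

Convert each endpoint to a unit vector on the sphere (x = cos φ cos λ, y = cos φ sin λ, z = sin φ).
The central angle between the endpoints is δ = arccos(p₁·p₂) ≈ 0.923 rad (52.9°). The total great-circle distance is δ·R ≈ 0.923 × 6371 ≈ 5882 km, so the target fraction is f = 4100/5882 ≈ 0.697.
Interpolate at f ≈ 0.697 with slerp weights a = sin((1−f)δ)/sin δ ≈ 0.346, b = sin(fδ)/sin δ ≈ 0.752.
p = a·p₁ + b·p₂ ≈ (-0.538, -0.195, 0.820); φ = arcsin(p_z) ≈ 55.12°, λ = atan2(p_y, p_x) ≈ -160.11°.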